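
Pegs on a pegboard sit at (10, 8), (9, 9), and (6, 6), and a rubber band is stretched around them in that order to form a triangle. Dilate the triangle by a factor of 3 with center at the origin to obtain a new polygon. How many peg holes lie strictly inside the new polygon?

19

Using the shoelace formula, 2A = |[10·9 − 9·8] + [9·6 − 6·9] + [6·8 − 10·6]| = 6, so the area is 3.
The number of boundary lattice points is Σ gcd(|Δx|,|Δy|) = gcd(1,1) + gcd(3,3) + gcd(4,2) = 1+3+2 = 6.
Scaling by 3 multiplies the area by 3² = 9 (so the new area is 27) and multiplies the boundary lattice-point count by 3, giving 18.
By Pick's theorem, the interior count of the dilated polygon is 27 − 18/2 + 1 = 19.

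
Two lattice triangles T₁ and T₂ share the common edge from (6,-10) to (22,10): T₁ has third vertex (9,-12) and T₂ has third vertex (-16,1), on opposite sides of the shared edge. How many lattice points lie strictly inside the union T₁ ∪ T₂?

The union is the simple quadrilateral with vertices (6,-10), (9,-12), (22,10), (-16,1) in order.
Using the shoelace formula, 2A = |(6·(-12) − 9·(-10)) + (9·10 − 22·(-12)) + (22·1 − (-16)·10) + ((-16)·(-10) − 6·1)| = 708, so the area is 354.
Along each edge there are gcd(|Δx|,|Δy|)+1 lattice points, so counting each shared vertex once the boundary has gcd(3,2) + gcd(13,22) + gcd(38,9) + gcd(22,11) = 1+1+1+11 = 14.
By Pick's theorem I = A − B/2 + 1 = 354 − 14/2 + 1 = 348.

348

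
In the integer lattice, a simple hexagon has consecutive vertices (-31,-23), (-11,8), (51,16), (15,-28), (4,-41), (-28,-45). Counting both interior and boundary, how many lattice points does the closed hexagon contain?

By the shoelace formula, twice the signed area is |((-31)·8 − (-11)·(-23)) + ((-11)·16 − 51·8) + (51·(-28) − 15·16) + (15·(-41) − 4·(-28)) + (4·(-45) − (-28)·(-41)) + ((-28)·(-23) − (-31)·(-45))| = 5335, so the area is 5335/2.
Along each edge there are gcd(|Δx|,|Δy|)+1 lattice points, so counting each shared vertex once the boundary has gcd(20,31) + gcd(62,8) + gcd(36,44) + gcd(11,13) + gcd(32,4) + gcd(3,22) = 1+2+4+1+4+1 = 13.
Pick's theorem gives I = A − B/2 + 1 = 5335/2 − 13/2 + 1 = 2662, so the closed region contains I + B = 2662 + 13 = 2675 lattice points.

2675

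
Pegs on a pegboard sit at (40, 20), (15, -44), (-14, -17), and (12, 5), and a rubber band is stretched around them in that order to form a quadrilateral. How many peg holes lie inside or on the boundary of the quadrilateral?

1382

By the shoelace formula, twice the signed area is |[40·(-44) − 15·20] + [15·(-17) − (-14)·(-44)] + [(-14)·5 − 12·(-17)] + [12·20 − 40·5]| = 2757, so the area is 2757/2.
The number of boundary lattice points is Σ gcd(|Δx|,|Δy|) = gcd(25,64) + gcd(29,27) + gcd(26,22) + gcd(28,15) = 1+1+2+1 = 5.
Pick's theorem gives I = A − B/2 + 1 = 2757/2 − 5/2 + 1 = 1377, so the closed region contains I + B = 1377 + 5 = 1382 lattice points.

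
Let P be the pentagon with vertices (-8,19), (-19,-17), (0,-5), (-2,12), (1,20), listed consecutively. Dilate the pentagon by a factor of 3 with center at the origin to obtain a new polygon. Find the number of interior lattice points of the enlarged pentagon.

Using the shoelace formula, 2A = |((-8)·(-17) − (-19)·19) + ((-19)·(-5) − 0·(-17)) + (0·12 − (-2)·(-5)) + ((-2)·20 − 1·12) + (1·19 − (-8)·20)| = 709, so the area is 354.5.
Along each edge there are gcd(|Δx|,|Δy|)+1 lattice points, so counting each shared vertex once the boundary has gcd(11,36) + gcd(19,12) + gcd(2,17) + gcd(3,8) + gcd(9,1) = 1+1+1+1+1 = 5.
Scaling by 3 multiplies the area by 3² = 9 (so the new area is 3190.5) and multiplies the boundary lattice-point count by 3, giving 15.
By Pick's theorem, the interior count of the dilated polygon is 3190.5 − 15/2 + 1 = 3184.

3184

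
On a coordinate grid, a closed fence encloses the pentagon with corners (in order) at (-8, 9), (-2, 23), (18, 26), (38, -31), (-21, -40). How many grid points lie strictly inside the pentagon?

The shoelace formula gives twice the area as |[(-8)·23 − (-2)·9] + [(-2)·26 − 18·23] + [18·(-31) − 38·26] + [38·(-40) − (-21)·(-31)] + [(-21)·9 − (-8)·(-40)]| = 4858, so the area is 2429.
The number of boundary lattice points is Σ gcd(|Δx|,|Δy|) = gcd(6,14) + gcd(20,3) + gcd(20,57) + gcd(59,9) + gcd(13,49) = 2+1+1+1+1 = 6.
By Pick's theorem A = I + B/2 − 1, so I = 2429 − 6/2 + 1 = 2427.

2427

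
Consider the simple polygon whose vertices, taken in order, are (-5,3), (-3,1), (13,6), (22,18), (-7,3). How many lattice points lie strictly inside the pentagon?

127

The shoelace formula gives twice the area as |[(-5)·1 − (-3)·3] + [(-3)·6 − 13·1] + [13·18 − 22·6] + [22·3 − (-7)·18] + [(-7)·3 − (-5)·3]| = 261, so the area is 261/2.
Along each edge there are gcd(|Δx|,|Δy|)+1 lattice points, so counting each shared vertex once the boundary has gcd(2,2) + gcd(16,5) + gcd(9,12) + gcd(29,15) + gcd(2,0) = 2+1+3+1+2 = 9.
Pick's theorem gives I = A − B/2 + 1 = 261/2 − 9/2 + 1 = 127.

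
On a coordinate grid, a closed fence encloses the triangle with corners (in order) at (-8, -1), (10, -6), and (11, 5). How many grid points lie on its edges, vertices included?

The number of boundary lattice points is Σ gcd(|Δx|,|Δy|) = gcd(18,5) + gcd(1,11) + gcd(19,6) = 1+1+1 = 3.

3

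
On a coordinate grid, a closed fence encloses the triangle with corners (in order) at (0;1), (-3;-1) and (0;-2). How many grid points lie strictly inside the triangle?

3

Using the shoelace formula, 2A = |[0·(-1) − (-3)·1] + [(-3)·(-2) − 0·(-1)] + [0·1 − 0·(-2)]| = 9, so the area is 4.5.
The number of boundary lattice points is Σ gcd(|Δx|,|Δy|) = gcd(3,2) + gcd(3,1) + gcd(0,3) = 1+1+3 = 5.
By Pick's theorem A = I + B/2 − 1, so I = 4.5 − 5/2 + 1 = 3.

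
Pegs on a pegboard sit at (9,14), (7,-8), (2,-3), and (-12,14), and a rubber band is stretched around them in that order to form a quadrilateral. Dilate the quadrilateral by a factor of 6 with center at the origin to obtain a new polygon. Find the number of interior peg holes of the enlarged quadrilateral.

8500

Using the shoelace formula, 2A = |(9·(-8) − 7·14) + (7·(-3) − 2·(-8)) + (2·14 − (-12)·(-3)) + ((-12)·14 − 9·14)| = 477, so the area is 477/2.
Summing gcd(|Δx|,|Δy|) over the edges gives the boundary count: gcd(2,22) + gcd(5,5) + gcd(14,17) + gcd(21,0) = 2+5+1+21 = 29.
Scaling by 6 multiplies the area by 6² = 36 (so the new area is 8586) and multiplies the boundary lattice-point count by 6, giving 174.
By Pick's theorem, the interior count of the dilated polygon is 8586 − 174/2 + 1 = 8500.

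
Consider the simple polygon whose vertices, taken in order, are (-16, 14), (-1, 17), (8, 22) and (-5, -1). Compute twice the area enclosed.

By the shoelace formula, twice the signed area is |((-16)·17 − (-1)·14) + ((-1)·22 − 8·17) + (8·(-1) − (-5)·22) + ((-5)·14 − (-16)·(-1))| = 400, so the area is 200.

400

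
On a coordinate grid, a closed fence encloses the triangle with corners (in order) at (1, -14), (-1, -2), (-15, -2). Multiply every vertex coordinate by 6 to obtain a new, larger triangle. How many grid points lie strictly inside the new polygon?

The shoelace formula gives twice the area as |(1·(-2) − (-1)·(-14)) + ((-1)·(-2) − (-15)·(-2)) + ((-15)·(-14) − 1·(-2))| = 168, so the area is 84.
Along each edge there are gcd(|Δx|,|Δy|)+1 lattice points, so counting each shared vertex once the boundary has gcd(2,12) + gcd(14,0) + gcd(16,12) = 2+14+4 = 20.
Scaling by 6 multiplies the area by 6² = 36 (so the new area is 3024) and multiplies the boundary lattice-point count by 6, giving 120.
By Pick's theorem, the interior count of the dilated polygon is 3024 − 120/2 + 1 = 2965.

2965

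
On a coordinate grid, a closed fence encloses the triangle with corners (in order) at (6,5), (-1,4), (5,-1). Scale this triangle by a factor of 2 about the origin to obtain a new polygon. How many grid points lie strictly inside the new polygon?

The shoelace formula gives twice the area as |[6·4 − (-1)·5] + [(-1)·(-1) − 5·4] + [5·5 − 6·(-1)]| = 41, so the area is 20.5.
Along each edge there are gcd(|Δx|,|Δy|)+1 lattice points, so counting each shared vertex once the boundary has gcd(7,1) + gcd(6,5) + gcd(1,6) = 1+1+1 = 3.
Scaling by 2 multiplies the area by 2² = 4 (so the new area is 82) and multiplies the boundary lattice-point count by 2, giving 6.
By Pick's theorem, the interior count of the dilated polygon is 82 − 6/2 + 1 = 80.

80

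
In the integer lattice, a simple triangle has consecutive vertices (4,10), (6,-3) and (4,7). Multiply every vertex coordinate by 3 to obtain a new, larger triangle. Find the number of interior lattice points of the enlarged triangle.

Using the shoelace formula, 2A = |[4·(-3) − 6·10] + [6·7 − 4·(-3)] + [4·10 − 4·7]| = 6, so the area is 3.
Along each edge there are gcd(|Δx|,|Δy|)+1 lattice points, so counting each shared vertex once the boundary has gcd(2,13) + gcd(2,10) + gcd(0,3) = 1+2+3 = 6.
Scaling by 3 multiplies the area by 3² = 9 (so the new area is 27) and multiplies the boundary lattice-point count by 3, giving 18.
By Pick's theorem, the interior count of the dilated polygon is 27 − 18/2 + 1 = 19.

19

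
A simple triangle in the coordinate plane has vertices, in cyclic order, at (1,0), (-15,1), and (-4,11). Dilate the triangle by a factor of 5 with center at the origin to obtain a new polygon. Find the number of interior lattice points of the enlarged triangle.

The shoelace formula gives twice the area as |(1·1 − (-15)·0) + ((-15)·11 − (-4)·1) + ((-4)·0 − 1·11)| = 171, so the area is 85.5.
Summing gcd(|Δx|,|Δy|) over the edges gives the boundary count: gcd(16,1) + gcd(11,10) + gcd(5,11) = 1+1+1 = 3.
Scaling by 5 multiplies the area by 5² = 25 (so the new area is 4275/2) and multiplies the boundary lattice-point count by 5, giving 15.
By Pick's theorem, the interior count of the dilated polygon is 4275/2 − 15/2 + 1 = 2131.

2131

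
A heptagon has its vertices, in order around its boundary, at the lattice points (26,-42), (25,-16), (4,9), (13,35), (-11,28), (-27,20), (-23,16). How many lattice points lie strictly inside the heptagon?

1397

The shoelace formula gives twice the area as |[26·(-16) − 25·(-42)] + [25·9 − 4·(-16)] + [4·35 − 13·9] + [13·28 − (-11)·35] + [(-11)·20 − (-27)·28] + [(-27)·16 − (-23)·20] + [(-23)·(-42) − 26·16]| = 2809, so the area is 1404.5.
Summing gcd(|Δx|,|Δy|) over the edges gives the boundary count: gcd(1,26) + gcd(21,25) + gcd(9,26) + gcd(24,7) + gcd(16,8) + gcd(4,4) + gcd(49,58) = 1+1+1+1+8+4+1 = 17.
By Pick's theorem A = I + B/2 − 1, so I = 1404.5 − 17/2 + 1 = 1397.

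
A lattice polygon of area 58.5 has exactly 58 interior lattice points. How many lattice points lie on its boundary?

Pick's theorem gives A = I + B/2 − 1, so B = 2(A − I + 1) = 2(58.5 − 58 + 1) = 3.

3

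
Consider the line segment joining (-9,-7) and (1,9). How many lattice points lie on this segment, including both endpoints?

The number of lattice points on a segment between lattice points is gcd(|Δx|,|Δy|) + 1 = gcd(10,16) + 1 = 2 + 1 = 3.

3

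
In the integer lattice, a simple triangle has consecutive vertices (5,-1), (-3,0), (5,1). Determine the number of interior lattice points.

7

The shoelace formula gives twice the area as |(5·0 − (-3)·(-1)) + ((-3)·1 − 5·0) + (5·(-1) − 5·1)| = 16, so the area is 8.
Summing gcd(|Δx|,|Δy|) over the edges gives the boundary count: gcd(8,1) + gcd(8,1) + gcd(0,2) = 1+1+2 = 4.
By Pick's theorem A = I + B/2 − 1, so I = 8 − 4/2 + 1 = 7.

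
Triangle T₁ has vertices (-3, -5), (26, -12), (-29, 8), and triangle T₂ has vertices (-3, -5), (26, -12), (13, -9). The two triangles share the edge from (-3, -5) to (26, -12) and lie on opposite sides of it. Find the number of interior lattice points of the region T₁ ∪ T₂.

89

The union is the simple quadrilateral with vertices (-3, -5), (-29, 8), (26, -12), (13, -9) in order.
By the shoelace formula, twice the signed area is |[(-3)·8 − (-29)·(-5)] + [(-29)·(-12) − 26·8] + [26·(-9) − 13·(-12)] + [13·(-5) − (-3)·(-9)]| = 199, so the area is 199/2.
Along each edge there are gcd(|Δx|,|Δy|)+1 lattice points, so counting each shared vertex once the boundary has gcd(26,13) + gcd(55,20) + gcd(13,3) + gcd(16,4) = 13+5+1+4 = 23.
By Pick's theorem I = A − B/2 + 1 = 199/2 − 23/2 + 1 = 89.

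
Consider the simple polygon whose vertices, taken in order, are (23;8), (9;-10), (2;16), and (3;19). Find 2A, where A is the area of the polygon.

By the shoelace formula, twice the signed area is |[23·(-10) − 9·8] + [9·16 − 2·(-10)] + [2·19 − 3·16] + [3·8 − 23·19]| = 561, so the area is 561/2.

561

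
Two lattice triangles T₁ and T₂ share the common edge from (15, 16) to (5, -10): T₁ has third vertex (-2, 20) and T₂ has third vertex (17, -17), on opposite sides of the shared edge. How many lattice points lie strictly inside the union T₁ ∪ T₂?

The union is the simple quadrilateral with vertices (15, 16), (-2, 20), (5, -10), (17, -17) in order.
The shoelace formula gives twice the area as |[15·20 − (-2)·16] + [(-2)·(-10) − 5·20] + [5·(-17) − 17·(-10)] + [17·16 − 15·(-17)]| = 864, so the area is 432.
Along each edge there are gcd(|Δx|,|Δy|)+1 lattice points, so counting each shared vertex once the boundary has gcd(17,4) + gcd(7,30) + gcd(12,7) + gcd(2,33) = 1+1+1+1 = 4.
By Pick's theorem I = A − B/2 + 1 = 432 − 4/2 + 1 = 431.

431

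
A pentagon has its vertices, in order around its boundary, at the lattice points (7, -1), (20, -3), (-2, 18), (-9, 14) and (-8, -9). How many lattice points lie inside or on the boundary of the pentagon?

By the shoelace formula, twice the signed area is |(7·(-3) − 20·(-1)) + (20·18 − (-2)·(-3)) + ((-2)·14 − (-9)·18) + ((-9)·(-9) − (-8)·14) + ((-8)·(-1) − 7·(-9))| = 751, so the area is 751/2.
Summing gcd(|Δx|,|Δy|) over the edges gives the boundary count: gcd(13,2) + gcd(22,21) + gcd(7,4) + gcd(1,23) + gcd(15,8) = 1+1+1+1+1 = 5.
Pick's theorem gives I = A − B/2 + 1 = 751/2 − 5/2 + 1 = 374, so the closed region contains I + B = 374 + 5 = 379 lattice points.

379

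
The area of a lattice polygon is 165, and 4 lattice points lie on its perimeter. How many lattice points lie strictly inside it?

164

From Pick's theorem, I = A − B/2 + 1 = 165 − 4/2 + 1 = 164.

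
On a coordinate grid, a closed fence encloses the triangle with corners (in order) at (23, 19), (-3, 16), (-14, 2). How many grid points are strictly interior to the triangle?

Using the shoelace formula, 2A = |[23·16 − (-3)·19] + [(-3)·2 − (-14)·16] + [(-14)·19 − 23·2]| = 331, so the area is 165.5.
Summing gcd(|Δx|,|Δy|) over the edges gives the boundary count: gcd(26,3) + gcd(11,14) + gcd(37,17) = 1+1+1 = 3.
By Pick's theorem A = I + B/2 − 1, so I = 165.5 − 3/2 + 1 = 165.

165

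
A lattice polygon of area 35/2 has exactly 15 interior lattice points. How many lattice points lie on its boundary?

7

Pick's theorem gives A = I + B/2 − 1, so B = 2(A − I + 1) = 2(35/2 − 15 + 1) = 7.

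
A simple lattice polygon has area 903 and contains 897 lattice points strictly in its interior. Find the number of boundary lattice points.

Pick's theorem gives A = I + B/2 − 1, so B = 2(A − I + 1) = 2(903 − 897 + 1) = 14.

14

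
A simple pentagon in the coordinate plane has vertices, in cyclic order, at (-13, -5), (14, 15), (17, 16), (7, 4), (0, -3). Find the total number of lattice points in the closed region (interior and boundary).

137

Using the shoelace formula, 2A = |((-13)·15 − 14·(-5)) + (14·16 − 17·15) + (17·4 − 7·16) + (7·(-3) − 0·4) + (0·(-5) − (-13)·(-3))| = 260, so the area is 130.
Along each edge there are gcd(|Δx|,|Δy|)+1 lattice points, so counting each shared vertex once the boundary has gcd(27,20) + gcd(3,1) + gcd(10,12) + gcd(7,7) + gcd(13,2) = 1+1+2+7+1 = 12.
Pick's theorem gives I = A − B/2 + 1 = 130 − 12/2 + 1 = 125, so the closed region contains I + B = 125 + 12 = 137 lattice points.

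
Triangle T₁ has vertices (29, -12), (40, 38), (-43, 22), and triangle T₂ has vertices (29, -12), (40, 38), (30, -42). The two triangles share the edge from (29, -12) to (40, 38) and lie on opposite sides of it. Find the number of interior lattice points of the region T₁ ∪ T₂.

2171

The union is the simple quadrilateral with vertices (29, -12), (-43, 22), (40, 38), (30, -42) in order.
Using the shoelace formula, 2A = |[29·22 − (-43)·(-12)] + [(-43)·38 − 40·22] + [40·(-42) − 30·38] + [30·(-12) − 29·(-42)]| = 4354, so the area is 2177.
Summing gcd(|Δx|,|Δy|) over the edges gives the boundary count: gcd(72,34) + gcd(83,16) + gcd(10,80) + gcd(1,30) = 2+1+10+1 = 14.
By Pick's theorem I = A − B/2 + 1 = 2177 − 14/2 + 1 = 2171.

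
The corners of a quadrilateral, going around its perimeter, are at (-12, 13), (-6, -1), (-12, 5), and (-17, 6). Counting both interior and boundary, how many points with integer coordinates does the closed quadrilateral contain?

50

The shoelace formula gives twice the area as |((-12)·(-1) − (-6)·13) + ((-6)·5 − (-12)·(-1)) + ((-12)·6 − (-17)·5) + ((-17)·13 − (-12)·6)| = 88, so the area is 44.
The number of boundary lattice points is Σ gcd(|Δx|,|Δy|) = gcd(6,14) + gcd(6,6) + gcd(5,1) + gcd(5,7) = 2+6+1+1 = 10.
Pick's theorem gives I = A − B/2 + 1 = 44 − 10/2 + 1 = 40, so the closed region contains I + B = 40 + 10 = 50 lattice points.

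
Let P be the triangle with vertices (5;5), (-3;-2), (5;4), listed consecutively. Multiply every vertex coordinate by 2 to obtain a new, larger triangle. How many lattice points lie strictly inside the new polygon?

13

The shoelace formula gives twice the area as |(5·(-2) − (-3)·5) + ((-3)·4 − 5·(-2)) + (5·5 − 5·4)| = 8, so the area is 4.
Summing gcd(|Δx|,|Δy|) over the edges gives the boundary count: gcd(8,7) + gcd(8,6) + gcd(0,1) = 1+2+1 = 4.
Scaling by 2 multiplies the area by 2² = 4 (so the new area is 16) and multiplies the boundary lattice-point count by 2, giving 8.
By Pick's theorem, the interior count of the dilated polygon is 16 − 8/2 + 1 = 13.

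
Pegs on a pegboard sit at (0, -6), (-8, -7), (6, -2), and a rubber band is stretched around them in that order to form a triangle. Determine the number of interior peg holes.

By the shoelace formula, twice the signed area is |[0·(-7) − (-8)·(-6)] + [(-8)·(-2) − 6·(-7)] + [6·(-6) − 0·(-2)]| = 26, so the area is 13.
Along each edge there are gcd(|Δx|,|Δy|)+1 lattice points, so counting each shared vertex once the boundary has gcd(8,1) + gcd(14,5) + gcd(6,4) = 1+1+2 = 4.
Pick's theorem gives I = A − B/2 + 1 = 13 − 4/2 + 1 = 12.

12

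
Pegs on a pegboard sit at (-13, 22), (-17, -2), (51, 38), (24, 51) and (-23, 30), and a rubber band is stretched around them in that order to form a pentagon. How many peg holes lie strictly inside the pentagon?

The shoelace formula gives twice the area as |((-13)·(-2) − (-17)·22) + ((-17)·38 − 51·(-2)) + (51·51 − 24·38) + (24·30 − (-23)·51) + ((-23)·22 − (-13)·30)| = 3322, so the area is 1661.
Summing gcd(|Δx|,|Δy|) over the edges gives the boundary count: gcd(4,24) + gcd(68,40) + gcd(27,13) + gcd(47,21) + gcd(10,8) = 4+4+1+1+2 = 12.
Pick's theorem gives I = A − B/2 + 1 = 1661 − 12/2 + 1 = 1656.

1656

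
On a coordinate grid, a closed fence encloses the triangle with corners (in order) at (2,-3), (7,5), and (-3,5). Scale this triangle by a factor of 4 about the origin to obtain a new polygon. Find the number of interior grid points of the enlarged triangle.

The shoelace formula gives twice the area as |[2·5 − 7·(-3)] + [7·5 − (-3)·5] + [(-3)·(-3) − 2·5]| = 80, so the area is 40.
Along each edge there are gcd(|Δx|,|Δy|)+1 lattice points, so counting each shared vertex once the boundary has gcd(5,8) + gcd(10,0) + gcd(5,8) = 1+10+1 = 12.
Scaling by 4 multiplies the area by 4² = 16 (so the new area is 640) and multiplies the boundary lattice-point count by 4, giving 48.
By Pick's theorem, the interior count of the dilated polygon is 640 − 48/2 + 1 = 617.

617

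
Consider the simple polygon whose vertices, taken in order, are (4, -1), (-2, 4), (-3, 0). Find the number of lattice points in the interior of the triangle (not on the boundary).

By the shoelace formula, twice the signed area is |[4·4 − (-2)·(-1)] + [(-2)·0 − (-3)·4] + [(-3)·(-1) − 4·0]| = 29, so the area is 14.5.
Summing gcd(|Δx|,|Δy|) over the edges gives the boundary count: gcd(6,5) + gcd(1,4) + gcd(7,1) = 1+1+1 = 3.
Pick's theorem gives I = A − B/2 + 1 = 14.5 − 3/2 + 1 = 14.

14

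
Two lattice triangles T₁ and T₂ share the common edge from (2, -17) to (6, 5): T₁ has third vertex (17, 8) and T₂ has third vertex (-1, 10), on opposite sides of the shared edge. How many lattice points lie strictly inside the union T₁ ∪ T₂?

The union is the simple quadrilateral with vertices (2, -17), (17, 8), (6, 5), (-1, 10) in order.
By the shoelace formula, twice the signed area is |[2·8 − 17·(-17)] + [17·5 − 6·8] + [6·10 − (-1)·5] + [(-1)·(-17) − 2·10]| = 404, so the area is 202.
Along each edge there are gcd(|Δx|,|Δy|)+1 lattice points, so counting each shared vertex once the boundary has gcd(15,25) + gcd(11,3) + gcd(7,5) + gcd(3,27) = 5+1+1+3 = 10.
By Pick's theorem I = A − B/2 + 1 = 202 − 10/2 + 1 = 198.

198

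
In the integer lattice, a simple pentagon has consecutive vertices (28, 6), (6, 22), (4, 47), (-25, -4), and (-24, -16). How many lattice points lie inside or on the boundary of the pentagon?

Using the shoelace formula, 2A = |(28·22 − 6·6) + (6·47 − 4·22) + (4·(-4) − (-25)·47) + ((-25)·(-16) − (-24)·(-4)) + ((-24)·6 − 28·(-16))| = 2541, so the area is 2541/2.
Summing gcd(|Δx|,|Δy|) over the edges gives the boundary count: gcd(22,16) + gcd(2,25) + gcd(29,51) + gcd(1,12) + gcd(52,22) = 2+1+1+1+2 = 7.
Pick's theorem gives I = A − B/2 + 1 = 2541/2 − 7/2 + 1 = 1268, so the closed region contains I + B = 1268 + 7 = 1275 lattice points.

1275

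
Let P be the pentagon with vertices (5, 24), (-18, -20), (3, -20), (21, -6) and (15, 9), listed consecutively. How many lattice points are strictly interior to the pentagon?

859

By the shoelace formula, twice the signed area is |(5·(-20) − (-18)·24) + ((-18)·(-20) − 3·(-20)) + (3·(-6) − 21·(-20)) + (21·9 − 15·(-6)) + (15·24 − 5·9)| = 1748, so the area is 874.
Along each edge there are gcd(|Δx|,|Δy|)+1 lattice points, so counting each shared vertex once the boundary has gcd(23,44) + gcd(21,0) + gcd(18,14) + gcd(6,15) + gcd(10,15) = 1+21+2+3+5 = 32.
Pick's theorem gives I = A − B/2 + 1 = 874 − 32/2 + 1 = 859.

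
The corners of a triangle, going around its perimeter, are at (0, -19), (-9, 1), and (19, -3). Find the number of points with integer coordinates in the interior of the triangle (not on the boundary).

260

The shoelace formula gives twice the area as |(0·1 − (-9)·(-19)) + ((-9)·(-3) − 19·1) + (19·(-19) − 0·(-3))| = 524, so the area is 262.
Summing gcd(|Δx|,|Δy|) over the edges gives the boundary count: gcd(9,20) + gcd(28,4) + gcd(19,16) = 1+4+1 = 6.
Pick's theorem gives I = A − B/2 + 1 = 262 − 6/2 + 1 = 260.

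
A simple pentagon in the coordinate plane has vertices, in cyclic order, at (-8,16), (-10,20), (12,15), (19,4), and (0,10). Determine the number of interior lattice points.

By the shoelace formula, twice the signed area is |((-8)·20 − (-10)·16) + ((-10)·15 − 12·20) + (12·4 − 19·15) + (19·10 − 0·4) + (0·16 − (-8)·10)| = 357, so the area is 178.5.
Along each edge there are gcd(|Δx|,|Δy|)+1 lattice points, so counting each shared vertex once the boundary has gcd(2,4) + gcd(22,5) + gcd(7,11) + gcd(19,6) + gcd(8,6) = 2+1+1+1+2 = 7.
Pick's theorem gives I = A − B/2 + 1 = 178.5 − 7/2 + 1 = 176.

176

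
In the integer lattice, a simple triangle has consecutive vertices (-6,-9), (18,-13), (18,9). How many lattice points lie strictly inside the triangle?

By the shoelace formula, twice the signed area is |((-6)·(-13) − 18·(-9)) + (18·9 − 18·(-13)) + (18·(-9) − (-6)·9)| = 528, so the area is 264.
Along each edge there are gcd(|Δx|,|Δy|)+1 lattice points, so counting each shared vertex once the boundary has gcd(24,4) + gcd(0,22) + gcd(24,18) = 4+22+6 = 32.
Pick's theorem gives I = A − B/2 + 1 = 264 − 32/2 + 1 = 249.

249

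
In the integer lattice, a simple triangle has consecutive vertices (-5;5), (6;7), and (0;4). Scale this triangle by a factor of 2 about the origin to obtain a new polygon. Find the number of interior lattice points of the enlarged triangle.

By the shoelace formula, twice the signed area is |((-5)·7 − 6·5) + (6·4 − 0·7) + (0·5 − (-5)·4)| = 21, so the area is 21/2.
Summing gcd(|Δx|,|Δy|) over the edges gives the boundary count: gcd(11,2) + gcd(6,3) + gcd(5,1) = 1+3+1 = 5.
Scaling by 2 multiplies the area by 2² = 4 (so the new area is 42) and multiplies the boundary lattice-point count by 2, giving 10.
By Pick's theorem, the interior count of the dilated polygon is 42 − 10/2 + 1 = 38.

38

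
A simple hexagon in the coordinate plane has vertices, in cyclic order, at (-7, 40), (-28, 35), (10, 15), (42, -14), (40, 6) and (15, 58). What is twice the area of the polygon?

The shoelace formula gives twice the area as |((-7)·35 − (-28)·40) + ((-28)·15 − 10·35) + (10·(-14) − 42·15) + (42·6 − 40·(-14)) + (40·58 − 15·6) + (15·40 − (-7)·58)| = 3383, so the area is 3383/2.

3383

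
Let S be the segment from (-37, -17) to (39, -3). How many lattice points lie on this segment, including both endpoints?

The number of lattice points on a segment between lattice points is gcd(|Δx|,|Δy|) + 1 = gcd(76,14) + 1 = 2 + 1 = 3.

3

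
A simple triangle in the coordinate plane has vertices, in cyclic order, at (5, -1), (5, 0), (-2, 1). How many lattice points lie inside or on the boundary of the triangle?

6

By the shoelace formula, twice the signed area is |[5·0 − 5·(-1)] + [5·1 − (-2)·0] + [(-2)·(-1) − 5·1]| = 7, so the area is 7/2.
Summing gcd(|Δx|,|Δy|) over the edges gives the boundary count: gcd(0,1) + gcd(7,1) + gcd(7,2) = 1+1+1 = 3.
Pick's theorem gives I = A − B/2 + 1 = 7/2 − 3/2 + 1 = 3, so the closed region contains I + B = 3 + 3 = 6 lattice points.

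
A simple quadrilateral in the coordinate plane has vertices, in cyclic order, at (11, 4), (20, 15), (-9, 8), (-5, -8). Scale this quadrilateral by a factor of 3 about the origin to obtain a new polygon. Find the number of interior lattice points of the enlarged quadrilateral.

2506

By the shoelace formula, twice the signed area is |(11·15 − 20·4) + (20·8 − (-9)·15) + ((-9)·(-8) − (-5)·8) + ((-5)·4 − 11·(-8))| = 560, so the area is 280.
Summing gcd(|Δx|,|Δy|) over the edges gives the boundary count: gcd(9,11) + gcd(29,7) + gcd(4,16) + gcd(16,12) = 1+1+4+4 = 10.
Scaling by 3 multiplies the area by 3² = 9 (so the new area is 2520) and multiplies the boundary lattice-point count by 3, giving 30.
By Pick's theorem, the interior count of the dilated polygon is 2520 − 30/2 + 1 = 2506.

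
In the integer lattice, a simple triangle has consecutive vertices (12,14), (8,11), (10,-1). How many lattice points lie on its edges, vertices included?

Along each edge there are gcd(|Δx|,|Δy|)+1 lattice points, so counting each shared vertex once the boundary has gcd(4,3) + gcd(2,12) + gcd(2,15) = 1+2+1 = 4.

4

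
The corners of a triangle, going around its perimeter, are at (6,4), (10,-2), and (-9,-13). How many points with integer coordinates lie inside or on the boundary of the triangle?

82

By the shoelace formula, twice the signed area is |[6·(-2) − 10·4] + [10·(-13) − (-9)·(-2)] + [(-9)·4 − 6·(-13)]| = 158, so the area is 79.
Along each edge there are gcd(|Δx|,|Δy|)+1 lattice points, so counting each shared vertex once the boundary has gcd(4,6) + gcd(19,11) + gcd(15,17) = 2+1+1 = 4.
Pick's theorem gives I = A − B/2 + 1 = 79 − 4/2 + 1 = 78, so the closed region contains I + B = 78 + 4 = 82 lattice points.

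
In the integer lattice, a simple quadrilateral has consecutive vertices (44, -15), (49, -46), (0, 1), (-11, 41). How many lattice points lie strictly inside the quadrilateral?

1433

By the shoelace formula, twice the signed area is |(44·(-46) − 49·(-15)) + (49·1 − 0·(-46)) + (0·41 − (-11)·1) + ((-11)·(-15) − 44·41)| = 2868, so the area is 1434.
The number of boundary lattice points is Σ gcd(|Δx|,|Δy|) = gcd(5,31) + gcd(49,47) + gcd(11,40) + gcd(55,56) = 1+1+1+1 = 4.
By Pick's theorem A = I + B/2 − 1, so I = 1434 − 4/2 + 1 = 1433.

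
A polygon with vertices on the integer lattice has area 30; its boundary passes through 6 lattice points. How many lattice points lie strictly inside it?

From Pick's theorem, I = A − B/2 + 1 = 30 − 6/2 + 1 = 28.

28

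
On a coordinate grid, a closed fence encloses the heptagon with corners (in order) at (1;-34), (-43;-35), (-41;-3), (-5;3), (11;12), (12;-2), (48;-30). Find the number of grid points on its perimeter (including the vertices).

Along each edge there are gcd(|Δx|,|Δy|)+1 lattice points, so counting each shared vertex once the boundary has gcd(44,1) + gcd(2,32) + gcd(36,6) + gcd(16,9) + gcd(1,14) + gcd(36,28) + gcd(47,4) = 1+2+6+1+1+4+1 = 16.

16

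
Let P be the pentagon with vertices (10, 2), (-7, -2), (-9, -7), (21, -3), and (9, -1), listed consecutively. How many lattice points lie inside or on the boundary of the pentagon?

121

The shoelace formula gives twice the area as |[10·(-2) − (-7)·2] + [(-7)·(-7) − (-9)·(-2)] + [(-9)·(-3) − 21·(-7)] + [21·(-1) − 9·(-3)] + [9·2 − 10·(-1)]| = 233, so the area is 233/2.
The number of boundary lattice points is Σ gcd(|Δx|,|Δy|) = gcd(17,4) + gcd(2,5) + gcd(30,4) + gcd(12,2) + gcd(1,3) = 1+1+2+2+1 = 7.
Pick's theorem gives I = A − B/2 + 1 = 233/2 − 7/2 + 1 = 114, so the closed region contains I + B = 114 + 7 = 121 lattice points.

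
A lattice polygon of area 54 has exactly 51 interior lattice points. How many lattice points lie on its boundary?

Pick's theorem gives A = I + B/2 − 1, so B = 2(A − I + 1) = 2(54 − 51 + 1) = 8.

8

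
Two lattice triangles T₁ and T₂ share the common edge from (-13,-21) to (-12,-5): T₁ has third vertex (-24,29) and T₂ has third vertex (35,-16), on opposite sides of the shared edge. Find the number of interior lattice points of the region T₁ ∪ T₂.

The union is the simple quadrilateral with vertices (-13,-21), (-24,29), (-12,-5), (35,-16) in order.
The shoelace formula gives twice the area as |((-13)·29 − (-24)·(-21)) + ((-24)·(-5) − (-12)·29) + ((-12)·(-16) − 35·(-5)) + (35·(-21) − (-13)·(-16))| = 989, so the area is 989/2.
Summing gcd(|Δx|,|Δy|) over the edges gives the boundary count: gcd(11,50) + gcd(12,34) + gcd(47,11) + gcd(48,5) = 1+2+1+1 = 5.
By Pick's theorem I = A − B/2 + 1 = 989/2 − 5/2 + 1 = 493.

493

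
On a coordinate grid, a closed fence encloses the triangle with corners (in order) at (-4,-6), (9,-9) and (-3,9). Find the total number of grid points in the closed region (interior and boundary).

104

The shoelace formula gives twice the area as |[(-4)·(-9) − 9·(-6)] + [9·9 − (-3)·(-9)] + [(-3)·(-6) − (-4)·9]| = 198, so the area is 99.
Summing gcd(|Δx|,|Δy|) over the edges gives the boundary count: gcd(13,3) + gcd(12,18) + gcd(1,15) = 1+6+1 = 8.
Pick's theorem gives I = A − B/2 + 1 = 99 − 8/2 + 1 = 96, so the closed region contains I + B = 96 + 8 = 104 lattice points.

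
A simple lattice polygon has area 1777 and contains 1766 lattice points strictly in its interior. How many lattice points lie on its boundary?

Pick's theorem gives A = I + B/2 − 1, so B = 2(A − I + 1) = 2(1777 − 1766 + 1) = 24.

24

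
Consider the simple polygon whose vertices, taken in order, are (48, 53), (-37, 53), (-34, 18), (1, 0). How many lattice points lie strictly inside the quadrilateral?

2795

Using the shoelace formula, 2A = |[48·53 − (-37)·53] + [(-37)·18 − (-34)·53] + [(-34)·0 − 1·18] + [1·53 − 48·0]| = 5676, so the area is 2838.
Summing gcd(|Δx|,|Δy|) over the edges gives the boundary count: gcd(85,0) + gcd(3,35) + gcd(35,18) + gcd(47,53) = 85+1+1+1 = 88.
By Pick's theorem A = I + B/2 − 1, so I = 2838 − 88/2 + 1 = 2795.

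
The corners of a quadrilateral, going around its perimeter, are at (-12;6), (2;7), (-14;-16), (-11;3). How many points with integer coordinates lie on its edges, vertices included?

4

Summing gcd(|Δx|,|Δy|) over the edges gives the boundary count: gcd(14,1) + gcd(16,23) + gcd(3,19) + gcd(1,3) = 1+1+1+1 = 4.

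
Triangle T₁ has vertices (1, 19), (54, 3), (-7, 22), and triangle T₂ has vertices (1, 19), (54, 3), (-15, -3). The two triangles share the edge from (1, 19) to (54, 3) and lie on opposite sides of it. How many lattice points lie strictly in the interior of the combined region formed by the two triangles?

724

The union is the simple quadrilateral with vertices (1, 19), (-7, 22), (54, 3), (-15, -3) in order.
The shoelace formula gives twice the area as |(1·22 − (-7)·19) + ((-7)·3 − 54·22) + (54·(-3) − (-15)·3) + ((-15)·19 − 1·(-3))| = 1453, so the area is 726.5.
Along each edge there are gcd(|Δx|,|Δy|)+1 lattice points, so counting each shared vertex once the boundary has gcd(8,3) + gcd(61,19) + gcd(69,6) + gcd(16,22) = 1+1+3+2 = 7.
By Pick's theorem I = A − B/2 + 1 = 726.5 − 7/2 + 1 = 724.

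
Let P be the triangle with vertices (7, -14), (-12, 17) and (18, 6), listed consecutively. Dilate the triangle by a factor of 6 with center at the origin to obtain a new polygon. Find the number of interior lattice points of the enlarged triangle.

Using the shoelace formula, 2A = |(7·17 − (-12)·(-14)) + ((-12)·6 − 18·17) + (18·(-14) − 7·6)| = 721, so the area is 360.5.
The number of boundary lattice points is Σ gcd(|Δx|,|Δy|) = gcd(19,31) + gcd(30,11) + gcd(11,20) = 1+1+1 = 3.
Scaling by 6 multiplies the area by 6² = 36 (so the new area is 12978) and multiplies the boundary lattice-point count by 6, giving 18.
By Pick's theorem, the interior count of the dilated polygon is 12978 − 18/2 + 1 = 12970.

12970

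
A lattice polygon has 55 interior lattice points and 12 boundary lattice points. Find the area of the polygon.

By Pick's theorem, A = I + B/2 − 1 = 55 + 12/2 − 1 = 60.

60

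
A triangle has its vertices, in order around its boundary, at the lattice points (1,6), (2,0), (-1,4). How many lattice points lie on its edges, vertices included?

4

Summing gcd(|Δx|,|Δy|) over the edges gives the boundary count: gcd(1,6) + gcd(3,4) + gcd(2,2) = 1+1+2 = 4.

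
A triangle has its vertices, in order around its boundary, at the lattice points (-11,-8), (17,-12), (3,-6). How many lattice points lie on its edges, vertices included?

The number of boundary lattice points is Σ gcd(|Δx|,|Δy|) = gcd(28,4) + gcd(14,6) + gcd(14,2) = 4+2+2 = 8.

8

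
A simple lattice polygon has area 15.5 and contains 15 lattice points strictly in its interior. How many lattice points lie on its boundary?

3

Pick's theorem gives A = I + B/2 − 1, so B = 2(A − I + 1) = 2(15.5 − 15 + 1) = 3.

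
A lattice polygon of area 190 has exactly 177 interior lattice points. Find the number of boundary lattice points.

Pick's theorem gives A = I + B/2 − 1, so B = 2(A − I + 1) = 2(190 − 177 + 1) = 28.

28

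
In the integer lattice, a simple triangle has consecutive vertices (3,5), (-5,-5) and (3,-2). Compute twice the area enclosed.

56

The shoelace formula gives twice the area as |[3·(-5) − (-5)·5] + [(-5)·(-2) − 3·(-5)] + [3·5 − 3·(-2)]| = 56, so the area is 28.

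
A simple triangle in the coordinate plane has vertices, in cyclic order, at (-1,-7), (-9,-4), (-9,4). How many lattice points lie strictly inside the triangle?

28

By the shoelace formula, twice the signed area is |((-1)·(-4) − (-9)·(-7)) + ((-9)·4 − (-9)·(-4)) + ((-9)·(-7) − (-1)·4)| = 64, so the area is 32.
Summing gcd(|Δx|,|Δy|) over the edges gives the boundary count: gcd(8,3) + gcd(0,8) + gcd(8,11) = 1+8+1 = 10.
Pick's theorem gives I = A − B/2 + 1 = 32 − 10/2 + 1 = 28.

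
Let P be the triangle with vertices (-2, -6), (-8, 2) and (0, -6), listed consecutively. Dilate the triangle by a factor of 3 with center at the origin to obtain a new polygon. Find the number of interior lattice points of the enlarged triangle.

By the shoelace formula, twice the signed area is |[(-2)·2 − (-8)·(-6)] + [(-8)·(-6) − 0·2] + [0·(-6) − (-2)·(-6)]| = 16, so the area is 8.
Along each edge there are gcd(|Δx|,|Δy|)+1 lattice points, so counting each shared vertex once the boundary has gcd(6,8) + gcd(8,8) + gcd(2,0) = 2+8+2 = 12.
Scaling by 3 multiplies the area by 3² = 9 (so the new area is 72) and multiplies the boundary lattice-point count by 3, giving 36.
By Pick's theorem, the interior count of the dilated polygon is 72 − 36/2 + 1 = 55.

55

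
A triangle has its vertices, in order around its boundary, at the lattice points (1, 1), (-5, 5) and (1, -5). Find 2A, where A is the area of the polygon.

36

The shoelace formula gives twice the area as |[1·5 − (-5)·1] + [(-5)·(-5) − 1·5] + [1·1 − 1·(-5)]| = 36, so the area is 18.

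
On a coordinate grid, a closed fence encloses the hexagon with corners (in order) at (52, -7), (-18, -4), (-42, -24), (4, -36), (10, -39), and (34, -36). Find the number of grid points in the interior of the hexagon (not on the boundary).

Using the shoelace formula, 2A = |(52·(-4) − (-18)·(-7)) + ((-18)·(-24) − (-42)·(-4)) + ((-42)·(-36) − 4·(-24)) + (4·(-39) − 10·(-36)) + (10·(-36) − 34·(-39)) + (34·(-7) − 52·(-36))| = 4342, so the area is 2171.
Summing gcd(|Δx|,|Δy|) over the edges gives the boundary count: gcd(70,3) + gcd(24,20) + gcd(46,12) + gcd(6,3) + gcd(24,3) + gcd(18,29) = 1+4+2+3+3+1 = 14.
Pick's theorem gives I = A − B/2 + 1 = 2171 − 14/2 + 1 = 2165.

2165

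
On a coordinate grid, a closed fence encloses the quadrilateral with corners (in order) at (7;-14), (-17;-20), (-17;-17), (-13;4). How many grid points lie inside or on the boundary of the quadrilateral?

By the shoelace formula, twice the signed area is |(7·(-20) − (-17)·(-14)) + ((-17)·(-17) − (-17)·(-20)) + ((-17)·4 − (-13)·(-17)) + ((-13)·(-14) − 7·4)| = 564, so the area is 282.
The number of boundary lattice points is Σ gcd(|Δx|,|Δy|) = gcd(24,6) + gcd(0,3) + gcd(4,21) + gcd(20,18) = 6+3+1+2 = 12.
Pick's theorem gives I = A − B/2 + 1 = 282 − 12/2 + 1 = 277, so the closed region contains I + B = 277 + 12 = 289 lattice points.

289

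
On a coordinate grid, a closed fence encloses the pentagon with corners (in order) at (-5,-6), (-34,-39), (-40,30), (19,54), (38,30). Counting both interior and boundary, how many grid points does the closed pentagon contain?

3444

By the shoelace formula, twice the signed area is |((-5)·(-39) − (-34)·(-6)) + ((-34)·30 − (-40)·(-39)) + ((-40)·54 − 19·30) + (19·30 − 38·54) + (38·(-6) − (-5)·30)| = 6879, so the area is 6879/2.
The number of boundary lattice points is Σ gcd(|Δx|,|Δy|) = gcd(29,33) + gcd(6,69) + gcd(59,24) + gcd(19,24) + gcd(43,36) = 1+3+1+1+1 = 7.
Pick's theorem gives I = A − B/2 + 1 = 6879/2 − 7/2 + 1 = 3437, so the closed region contains I + B = 3437 + 7 = 3444 lattice points.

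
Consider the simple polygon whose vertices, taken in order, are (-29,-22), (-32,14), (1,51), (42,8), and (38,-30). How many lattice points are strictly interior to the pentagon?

4077

Using the shoelace formula, 2A = |[(-29)·14 − (-32)·(-22)] + [(-32)·51 − 1·14] + [1·8 − 42·51] + [42·(-30) − 38·8] + [38·(-22) − (-29)·(-30)]| = 8160, so the area is 4080.
Summing gcd(|Δx|,|Δy|) over the edges gives the boundary count: gcd(3,36) + gcd(33,37) + gcd(41,43) + gcd(4,38) + gcd(67,8) = 3+1+1+2+1 = 8.
By Pick's theorem A = I + B/2 − 1, so I = 4080 − 8/2 + 1 = 4077.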